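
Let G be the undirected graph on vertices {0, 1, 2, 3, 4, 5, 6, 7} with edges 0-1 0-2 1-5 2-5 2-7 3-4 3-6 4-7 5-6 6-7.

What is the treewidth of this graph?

A width-2 tree decomposition is:
Bags: B1 = {0, 1, 5}  B2 = {0, 2, 5}  B3 = {2, 5, 6}  B4 = {2, 6, 7}  B5 = {3, 6, 7}  B6 = {3, 4, 7}
Tree: B1–B2, B2–B3, B3–B4, B4–B5, B5–B6
The largest bag has 3 vertices, giving width 2; this decomposition certifies tw(G) ≤ 2. Since 1–0–2–5–1 is a cycle in G, G is not acyclic. Forests are exactly the graphs of treewidth ≤ 1, so tw(G) ≥ 2. Combining the bounds, tw(G) = 2.

2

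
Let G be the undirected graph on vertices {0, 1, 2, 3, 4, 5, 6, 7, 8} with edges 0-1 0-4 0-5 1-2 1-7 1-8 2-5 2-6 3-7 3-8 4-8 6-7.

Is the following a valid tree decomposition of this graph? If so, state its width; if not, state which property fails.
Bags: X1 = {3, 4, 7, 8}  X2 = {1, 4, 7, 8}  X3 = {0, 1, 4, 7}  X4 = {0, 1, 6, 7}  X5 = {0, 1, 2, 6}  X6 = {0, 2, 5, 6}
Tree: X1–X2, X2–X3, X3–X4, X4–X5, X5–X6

Yes; width 3.

Checking the three conditions: (i) the bags cover all of {0, 1, 2, 3, 4, 5, 6, 7, 8}; (ii) for each edge, some bag contains both endpoints; (iii) the bags containing any fixed vertex form a subtree. All hold, so the decomposition is valid with width 4 − 1 = 3.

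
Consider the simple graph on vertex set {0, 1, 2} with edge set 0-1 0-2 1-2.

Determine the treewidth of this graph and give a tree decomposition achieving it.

With just one bag of size 3, the width is 3 − 1 = 2, so tw(G) ≤ 2. Conversely, {0, 1, 2} is a clique of size 3, and the vertices of any clique must share a bag in every tree decomposition; so some bag has ≥ 3 vertices and tw(G) ≥ 2. Therefore the treewidth is 2.

Treewidth 2.
Bags: B1 = {0, 1, 2}
Tree: (single bag)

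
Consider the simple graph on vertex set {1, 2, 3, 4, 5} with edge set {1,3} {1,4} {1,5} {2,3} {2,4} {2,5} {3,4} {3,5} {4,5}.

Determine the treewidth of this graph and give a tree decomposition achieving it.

Treewidth 3.
One such decomposition:
Bags: B1 = {2, 3, 4, 5}  B2 = {1, 3, 4, 5}
Tree: B1–B2

The largest bag has 4 vertices, giving width 3; this decomposition certifies tw(G) ≤ 3. For the lower bound, the 4 vertices {1, 3, 4, 5} are pairwise adjacent, and any tree decomposition puts a clique entirely inside one bag — forcing width ≥ 3. Therefore the treewidth is 3.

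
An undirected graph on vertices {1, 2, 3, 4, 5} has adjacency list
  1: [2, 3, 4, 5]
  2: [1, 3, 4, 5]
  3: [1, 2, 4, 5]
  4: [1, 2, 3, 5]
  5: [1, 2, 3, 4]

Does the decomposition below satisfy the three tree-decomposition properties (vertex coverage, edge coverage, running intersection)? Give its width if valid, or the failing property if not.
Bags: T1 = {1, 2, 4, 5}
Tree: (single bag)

A tree decomposition must satisfy three properties: every vertex lies in some bag; for every edge, both endpoints lie together in some bag; and for every vertex, the bags containing it form a connected subtree. Here vertex 3 appears in no bag, so the decomposition is invalid.

No — vertex 3 appears in no bag.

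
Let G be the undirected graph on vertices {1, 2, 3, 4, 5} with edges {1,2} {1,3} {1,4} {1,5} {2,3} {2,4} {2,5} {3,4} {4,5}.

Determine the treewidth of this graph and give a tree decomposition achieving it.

Treewidth 3.
One such decomposition:
Bags: B1 = {1, 2, 4, 5}  B2 = {1, 2, 3, 4}
Tree: B1–B2

Every bag has size at most 4, so the width is 4 − 1 = 3 and tw(G) ≤ 3. On the other hand G contains the 4-clique {1, 2, 3, 4}. A clique must lie in a single bag of any decomposition, so no decomposition can have width below 3. Therefore the treewidth is 3.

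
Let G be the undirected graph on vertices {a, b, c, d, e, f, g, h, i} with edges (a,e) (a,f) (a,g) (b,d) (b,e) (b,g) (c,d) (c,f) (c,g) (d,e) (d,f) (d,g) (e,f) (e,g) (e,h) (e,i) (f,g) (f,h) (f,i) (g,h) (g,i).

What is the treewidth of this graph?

3

A width-3 tree decomposition is:
Bags: B1 = {d, e, f, g}  B2 = {c, d, f, g}  B3 = {e, f, g, h}  B4 = {a, e, f, g}  B5 = {b, d, e, g}  B6 = {e, f, g, i}
Tree: B1–B2, B1–B3, B3–B4, B1–B5, B3–B6
Every bag has size at most 4, so the width is 4 − 1 = 3 and tw(G) ≤ 3. Conversely, {d, e, f, g} is a clique of size 4, and the vertices of any clique must share a bag in every tree decomposition; so some bag has ≥ 4 vertices and tw(G) ≥ 3. Therefore the treewidth is 3.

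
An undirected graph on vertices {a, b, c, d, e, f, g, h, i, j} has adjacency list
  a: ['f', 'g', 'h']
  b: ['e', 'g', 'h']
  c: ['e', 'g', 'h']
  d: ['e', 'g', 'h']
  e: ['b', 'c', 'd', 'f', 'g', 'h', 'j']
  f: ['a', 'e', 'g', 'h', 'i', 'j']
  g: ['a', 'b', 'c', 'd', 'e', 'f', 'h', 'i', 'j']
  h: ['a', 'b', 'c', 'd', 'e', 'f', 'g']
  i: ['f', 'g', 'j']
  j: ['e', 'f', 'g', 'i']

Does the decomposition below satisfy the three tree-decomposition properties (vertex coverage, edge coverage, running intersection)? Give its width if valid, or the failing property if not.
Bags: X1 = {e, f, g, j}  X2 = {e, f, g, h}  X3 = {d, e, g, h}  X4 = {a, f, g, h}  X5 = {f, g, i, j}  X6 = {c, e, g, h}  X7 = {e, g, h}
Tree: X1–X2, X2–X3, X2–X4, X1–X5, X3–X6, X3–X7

No — vertex b appears in no bag.

A tree decomposition must satisfy three properties: every vertex lies in some bag; for every edge, both endpoints lie together in some bag; and for every vertex, the bags containing it form a connected subtree. Here vertex b appears in no bag, so the decomposition is invalid.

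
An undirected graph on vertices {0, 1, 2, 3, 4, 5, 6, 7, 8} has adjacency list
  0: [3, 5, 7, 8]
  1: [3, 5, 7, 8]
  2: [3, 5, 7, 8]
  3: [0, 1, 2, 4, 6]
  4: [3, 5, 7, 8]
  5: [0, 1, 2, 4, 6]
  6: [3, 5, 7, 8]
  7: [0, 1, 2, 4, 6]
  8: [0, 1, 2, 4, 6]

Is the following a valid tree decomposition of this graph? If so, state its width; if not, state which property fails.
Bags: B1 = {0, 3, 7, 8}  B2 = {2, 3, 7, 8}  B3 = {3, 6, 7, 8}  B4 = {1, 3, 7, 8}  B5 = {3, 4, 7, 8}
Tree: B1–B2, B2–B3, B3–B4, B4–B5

A tree decomposition must satisfy three properties: every vertex lies in some bag; for every edge, both endpoints lie together in some bag; and for every vertex, the bags containing it form a connected subtree. Here vertex 5 appears in no bag, so the decomposition is invalid.

No — vertex 5 appears in no bag.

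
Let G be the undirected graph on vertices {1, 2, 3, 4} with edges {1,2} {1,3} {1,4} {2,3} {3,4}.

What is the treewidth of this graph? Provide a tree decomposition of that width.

Treewidth 2.
One optimal decomposition is:
Bags: B1 = {1, 3, 4}  B2 = {1, 2, 3}
Tree: B1–B2

Each bag holds 3 vertices, so the decomposition has width 2, which upper-bounds the treewidth. On the other hand G contains the 3-clique {1, 2, 3}. A clique must lie in a single bag of any decomposition, so no decomposition can have width below 2. Combining the bounds, tw(G) = 2.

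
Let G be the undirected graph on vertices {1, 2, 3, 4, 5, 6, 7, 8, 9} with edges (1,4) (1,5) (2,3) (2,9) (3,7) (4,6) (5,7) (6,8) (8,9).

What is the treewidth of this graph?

2

A width-2 tree decomposition is:
Bags: B1 = {1, 4, 5}  B2 = {4, 5, 7}  B3 = {3, 4, 7}  B4 = {2, 3, 4}  B5 = {2, 4, 9}  B6 = {4, 8, 9}  B7 = {4, 6, 8}
Tree: B1–B2, B2–B3, B3–B4, B4–B5, B5–B6, B6–B7
The largest bag has 3 vertices, giving width 2; this decomposition certifies tw(G) ≤ 2. For the lower bound, G contains the cycle 4–1–5–7–3–2–9–8–6–4, so G is not a forest; only forests have treewidth ≤ 1, hence tw(G) ≥ 2. Therefore the treewidth is 2.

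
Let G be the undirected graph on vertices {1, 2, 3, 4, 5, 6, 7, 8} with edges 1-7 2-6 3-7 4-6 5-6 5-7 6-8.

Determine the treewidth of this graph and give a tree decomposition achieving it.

Each bag holds 2 vertices, so the decomposition has width 1, which upper-bounds the treewidth. Since G has at least one edge (e.g. 6–5), it is not an edgeless graph, so tw(G) ≥ 1. Therefore the treewidth is 1.

Treewidth 1.
Bags: B1 = {5, 6}  B2 = {2, 6}  B3 = {5, 7}  B4 = {3, 7}  B5 = {1, 7}  B6 = {4, 6}  B7 = {6, 8}
Tree: B1–B2, B1–B3, B3–B4, B4–B5, B2–B6, B2–B7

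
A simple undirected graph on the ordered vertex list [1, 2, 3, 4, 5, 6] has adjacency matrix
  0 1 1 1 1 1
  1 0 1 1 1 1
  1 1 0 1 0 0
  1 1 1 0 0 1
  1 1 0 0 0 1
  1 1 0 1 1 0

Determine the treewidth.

3

A width-3 tree decomposition is:
Bags: B1 = {1, 2, 4, 6}  B2 = {1, 2, 5, 6}  B3 = {1, 2, 3, 4}
Tree: B1–B2, B1–B3
Each bag holds 4 vertices, so the decomposition has width 3, which upper-bounds the treewidth. Conversely, {1, 2, 3, 4} is a clique of size 4, and the vertices of any clique must share a bag in every tree decomposition; so some bag has ≥ 4 vertices and tw(G) ≥ 3. Hence tw(G) = 3 exactly.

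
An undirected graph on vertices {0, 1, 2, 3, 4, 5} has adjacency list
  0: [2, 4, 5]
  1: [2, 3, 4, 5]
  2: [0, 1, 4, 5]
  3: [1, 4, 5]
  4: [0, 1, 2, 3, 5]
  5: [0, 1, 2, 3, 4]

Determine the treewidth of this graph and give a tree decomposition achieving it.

Treewidth 3.
One optimal decomposition is:
Bags: B1 = {1, 2, 4, 5}  B2 = {0, 2, 4, 5}  B3 = {1, 3, 4, 5}
Tree: B1–B2, B1–B3

The largest bag has 4 vertices, giving width 3; this decomposition certifies tw(G) ≤ 3. On the other hand G contains the 4-clique {0, 2, 4, 5}. A clique must lie in a single bag of any decomposition, so no decomposition can have width below 3. The upper and lower bounds meet at 3, so that is the treewidth.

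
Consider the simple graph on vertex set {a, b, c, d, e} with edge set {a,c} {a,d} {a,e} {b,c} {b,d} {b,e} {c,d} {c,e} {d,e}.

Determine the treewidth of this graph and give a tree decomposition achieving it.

Treewidth 3.
Bags: B1 = {b, c, d, e}  B2 = {a, c, d, e}
Tree: B1–B2

The largest bag has 4 vertices, giving width 3; this decomposition certifies tw(G) ≤ 3. Conversely, {a, c, d, e} is a clique of size 4, and the vertices of any clique must share a bag in every tree decomposition; so some bag has ≥ 4 vertices and tw(G) ≥ 3. The upper and lower bounds meet at 3, so that is the treewidth.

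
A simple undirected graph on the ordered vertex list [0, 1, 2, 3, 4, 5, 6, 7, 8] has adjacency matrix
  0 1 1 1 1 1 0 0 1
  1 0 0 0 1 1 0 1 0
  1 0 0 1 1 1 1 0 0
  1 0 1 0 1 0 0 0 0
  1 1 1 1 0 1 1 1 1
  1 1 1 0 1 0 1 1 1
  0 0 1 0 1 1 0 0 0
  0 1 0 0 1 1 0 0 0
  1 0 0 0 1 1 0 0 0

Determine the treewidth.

3

A width-3 tree decomposition is:
Bags: B1 = {1, 4, 5, 7}  B2 = {0, 1, 4, 5}  B3 = {0, 2, 4, 5}  B4 = {0, 2, 3, 4}  B5 = {0, 4, 5, 8}  B6 = {2, 4, 5, 6}
Tree: B1–B2, B2–B3, B3–B4, B3–B5, B3–B6
Each bag holds 4 vertices, so the decomposition has width 3, which upper-bounds the treewidth. On the other hand G contains the 4-clique {0, 2, 3, 4}. A clique must lie in a single bag of any decomposition, so no decomposition can have width below 3. Combining the bounds, tw(G) = 3.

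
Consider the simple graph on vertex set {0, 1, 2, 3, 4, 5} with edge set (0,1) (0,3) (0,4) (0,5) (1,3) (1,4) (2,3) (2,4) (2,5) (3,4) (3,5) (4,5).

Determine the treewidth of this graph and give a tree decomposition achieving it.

Treewidth 3.
One optimal decomposition is:
Bags: B1 = {0, 1, 3, 4}  B2 = {0, 3, 4, 5}  B3 = {2, 3, 4, 5}
Tree: B1–B2, B2–B3

The largest bag has 4 vertices, giving width 3; this decomposition certifies tw(G) ≤ 3. On the other hand G contains the 4-clique {0, 1, 3, 4}. A clique must lie in a single bag of any decomposition, so no decomposition can have width below 3. The upper and lower bounds meet at 3, so that is the treewidth.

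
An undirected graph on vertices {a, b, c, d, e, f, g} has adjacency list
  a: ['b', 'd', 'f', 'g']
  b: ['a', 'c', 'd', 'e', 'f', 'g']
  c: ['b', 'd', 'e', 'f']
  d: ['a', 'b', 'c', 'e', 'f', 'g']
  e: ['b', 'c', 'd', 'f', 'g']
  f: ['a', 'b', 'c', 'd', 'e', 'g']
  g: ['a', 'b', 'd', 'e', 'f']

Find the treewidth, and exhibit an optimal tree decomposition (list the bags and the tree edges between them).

The largest bag has 5 vertices, giving width 4; this decomposition certifies tw(G) ≤ 4. Conversely, {b, d, e, f, g} is a clique of size 5, and the vertices of any clique must share a bag in every tree decomposition; so some bag has ≥ 5 vertices and tw(G) ≥ 4. The upper and lower bounds meet at 4, so that is the treewidth.

Treewidth 4.
Bags: B1 = {b, d, e, f, g}  B2 = {a, b, d, f, g}  B3 = {b, c, d, e, f}
Tree: B1–B2, B1–B3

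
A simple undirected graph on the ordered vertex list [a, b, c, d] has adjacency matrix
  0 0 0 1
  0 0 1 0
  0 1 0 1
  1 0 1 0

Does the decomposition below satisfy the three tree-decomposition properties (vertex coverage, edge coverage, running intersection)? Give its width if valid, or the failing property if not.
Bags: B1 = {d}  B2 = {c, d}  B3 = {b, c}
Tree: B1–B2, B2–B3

A tree decomposition must satisfy three properties: every vertex lies in some bag; for every edge, both endpoints lie together in some bag; and for every vertex, the bags containing it form a connected subtree. Here vertex a appears in no bag, so the decomposition is invalid.

No — vertex a appears in no bag.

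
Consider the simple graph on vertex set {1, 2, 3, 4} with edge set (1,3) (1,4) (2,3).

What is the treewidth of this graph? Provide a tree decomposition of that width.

The largest bag has 2 vertices, giving width 1; this decomposition certifies tw(G) ≤ 1. G has an edge, so its treewidth is at least 1. Therefore the treewidth is 1.

Treewidth 1.
One optimal decomposition is:
Bags: B1 = {2, 3}  B2 = {1, 3}  B3 = {1, 4}
Tree: B1–B2, B2–B3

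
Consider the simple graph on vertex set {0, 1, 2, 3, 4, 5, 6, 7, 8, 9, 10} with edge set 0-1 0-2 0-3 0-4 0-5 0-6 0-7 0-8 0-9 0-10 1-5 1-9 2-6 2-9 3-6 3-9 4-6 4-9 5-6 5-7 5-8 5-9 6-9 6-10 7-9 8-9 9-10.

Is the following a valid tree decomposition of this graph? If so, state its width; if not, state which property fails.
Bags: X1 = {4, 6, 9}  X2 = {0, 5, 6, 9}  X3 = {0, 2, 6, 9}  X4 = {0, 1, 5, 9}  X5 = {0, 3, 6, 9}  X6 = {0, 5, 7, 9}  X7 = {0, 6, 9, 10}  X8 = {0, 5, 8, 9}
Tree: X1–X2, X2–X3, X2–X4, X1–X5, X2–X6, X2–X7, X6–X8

A tree decomposition must satisfy three properties: every vertex lies in some bag; for every edge, both endpoints lie together in some bag; and for every vertex, the bags containing it form a connected subtree. Here edge (0,4) lies in no bag, so the decomposition is invalid.

No — edge (0,4) lies in no bag.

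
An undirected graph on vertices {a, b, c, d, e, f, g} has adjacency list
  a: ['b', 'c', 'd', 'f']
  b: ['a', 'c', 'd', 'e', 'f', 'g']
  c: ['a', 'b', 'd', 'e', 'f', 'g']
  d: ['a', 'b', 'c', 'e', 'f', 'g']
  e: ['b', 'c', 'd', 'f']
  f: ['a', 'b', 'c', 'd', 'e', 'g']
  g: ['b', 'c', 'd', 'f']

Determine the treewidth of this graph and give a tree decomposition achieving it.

Each bag holds 5 vertices, so the decomposition has width 4, which upper-bounds the treewidth. Conversely, {b, c, d, f, g} is a clique of size 5, and the vertices of any clique must share a bag in every tree decomposition; so some bag has ≥ 5 vertices and tw(G) ≥ 4. The upper and lower bounds meet at 4, so that is the treewidth.

Treewidth 4.
One such decomposition:
Bags: B1 = {a, b, c, d, f}  B2 = {b, c, d, f, g}  B3 = {b, c, d, e, f}
Tree: B1–B2, B1–B3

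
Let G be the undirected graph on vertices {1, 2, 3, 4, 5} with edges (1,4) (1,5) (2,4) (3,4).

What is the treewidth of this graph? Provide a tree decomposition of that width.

Treewidth 1.
One optimal decomposition is:
Bags: B1 = {3, 4}  B2 = {1, 4}  B3 = {1, 5}  B4 = {2, 4}
Tree: B1–B2, B2–B3, B1–B4

The largest bag has 2 vertices, giving width 1; this decomposition certifies tw(G) ≤ 1. Since G has at least one edge (e.g. 4–3), it is not an edgeless graph, so tw(G) ≥ 1. The upper and lower bounds meet at 1, so that is the treewidth.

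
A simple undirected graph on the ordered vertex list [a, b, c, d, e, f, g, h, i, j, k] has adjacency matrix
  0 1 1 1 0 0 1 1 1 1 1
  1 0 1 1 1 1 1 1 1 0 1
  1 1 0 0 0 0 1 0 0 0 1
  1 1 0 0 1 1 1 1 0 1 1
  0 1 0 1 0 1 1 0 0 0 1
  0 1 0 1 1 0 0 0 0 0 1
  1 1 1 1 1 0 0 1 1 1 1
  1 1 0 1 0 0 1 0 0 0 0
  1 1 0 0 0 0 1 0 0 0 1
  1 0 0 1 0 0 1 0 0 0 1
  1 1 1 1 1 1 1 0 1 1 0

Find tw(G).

A width-4 tree decomposition is:
Bags: B1 = {a, b, d, g, k}  B2 = {b, d, e, g, k}  B3 = {a, d, g, j, k}  B4 = {a, b, g, i, k}  B5 = {a, b, d, g, h}  B6 = {a, b, c, g, k}  B7 = {b, d, e, f, k}
Tree: B1–B2, B1–B3, B1–B4, B1–B5, B1–B6, B2–B7
Every bag has size at most 5, so the width is 5 − 1 = 4 and tw(G) ≤ 4. Conversely, {a, b, d, g, h} is a clique of size 5, and the vertices of any clique must share a bag in every tree decomposition; so some bag has ≥ 5 vertices and tw(G) ≥ 4. The upper and lower bounds meet at 4, so that is the treewidth.

4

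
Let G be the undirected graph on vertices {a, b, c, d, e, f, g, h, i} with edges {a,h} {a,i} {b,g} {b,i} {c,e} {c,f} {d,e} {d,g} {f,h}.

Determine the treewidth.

A width-2 tree decomposition is:
Bags: B1 = {d, e, g}  B2 = {c, e, g}  B3 = {c, f, g}  B4 = {f, g, h}  B5 = {a, g, h}  B6 = {a, g, i}  B7 = {b, g, i}
Tree: B1–B2, B2–B3, B3–B4, B4–B5, B5–B6, B6–B7
The largest bag has 3 vertices, giving width 2; this decomposition certifies tw(G) ≤ 2. Since g–d–e–c–f–h–a–i–b–g is a cycle in G, G is not acyclic. Forests are exactly the graphs of treewidth ≤ 1, so tw(G) ≥ 2. Combining the bounds, tw(G) = 2.

2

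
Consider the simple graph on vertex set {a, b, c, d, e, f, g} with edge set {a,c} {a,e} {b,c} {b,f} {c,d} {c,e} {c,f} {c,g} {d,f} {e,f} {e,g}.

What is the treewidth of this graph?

A width-2 tree decomposition is:
Bags: B1 = {c, d, f}  B2 = {c, e, f}  B3 = {a, c, e}  B4 = {b, c, f}  B5 = {c, e, g}
Tree: B1–B2, B2–B3, B1–B4, B2–B5
Each bag holds 3 vertices, so the decomposition has width 2, which upper-bounds the treewidth. For the lower bound, the 3 vertices {c, e, g} are pairwise adjacent, and any tree decomposition puts a clique entirely inside one bag — forcing width ≥ 2. Hence tw(G) = 2 exactly.

2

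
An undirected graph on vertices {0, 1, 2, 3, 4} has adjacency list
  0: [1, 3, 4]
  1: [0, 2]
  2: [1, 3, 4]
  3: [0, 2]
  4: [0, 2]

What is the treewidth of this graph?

2

A width-2 tree decomposition is:
Bags: B1 = {0, 2, 4}  B2 = {0, 1, 2}  B3 = {0, 2, 3}
Tree: B1–B2, B2–B3
Every bag has size at most 3, so the width is 3 − 1 = 2 and tw(G) ≤ 2. For the lower bound, G contains the cycle 0–4–2–1–0, so G is not a forest; only forests have treewidth ≤ 1, hence tw(G) ≥ 2. Therefore the treewidth is 2.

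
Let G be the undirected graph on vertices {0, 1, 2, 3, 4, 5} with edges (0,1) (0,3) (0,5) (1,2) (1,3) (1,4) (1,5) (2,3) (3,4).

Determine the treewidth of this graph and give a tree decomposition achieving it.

Treewidth 2.
One such decomposition:
Bags: B1 = {0, 1, 3}  B2 = {1, 3, 4}  B3 = {1, 2, 3}  B4 = {0, 1, 5}
Tree: B1–B2, B1–B3, B1–B4

The largest bag has 3 vertices, giving width 2; this decomposition certifies tw(G) ≤ 2. On the other hand G contains the 3-clique {0, 1, 3}. A clique must lie in a single bag of any decomposition, so no decomposition can have width below 2. Hence tw(G) = 2 exactly.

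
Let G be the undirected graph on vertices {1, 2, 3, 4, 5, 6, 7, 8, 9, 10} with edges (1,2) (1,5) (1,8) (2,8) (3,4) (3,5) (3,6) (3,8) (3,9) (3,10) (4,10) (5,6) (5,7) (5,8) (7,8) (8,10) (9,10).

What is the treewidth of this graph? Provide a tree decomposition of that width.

Each bag holds 3 vertices, so the decomposition has width 2, which upper-bounds the treewidth. Conversely, {1, 2, 8} is a clique of size 3, and the vertices of any clique must share a bag in every tree decomposition; so some bag has ≥ 3 vertices and tw(G) ≥ 2. Combining the bounds, tw(G) = 2.

Treewidth 2.
One optimal decomposition is:
Bags: B1 = {3, 8, 10}  B2 = {3, 5, 8}  B3 = {1, 5, 8}  B4 = {3, 9, 10}  B5 = {3, 5, 6}  B6 = {1, 2, 8}  B7 = {3, 4, 10}  B8 = {5, 7, 8}
Tree: B1–B2, B2–B3, B1–B4, B2–B5, B3–B6, B4–B7, B3–B8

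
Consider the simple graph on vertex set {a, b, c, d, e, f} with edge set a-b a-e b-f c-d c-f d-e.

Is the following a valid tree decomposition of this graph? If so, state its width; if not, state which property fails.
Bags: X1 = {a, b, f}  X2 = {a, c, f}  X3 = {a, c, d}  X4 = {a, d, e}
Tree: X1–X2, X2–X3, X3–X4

Yes; width 2.

Every vertex of G appears in some bag (union = {a, b, c, d, e, f}); every edge is covered by a bag; and for each vertex v the set of bags containing v is connected in the bag tree. The decomposition is therefore valid. The largest bag has 3 vertices, so the width is 2.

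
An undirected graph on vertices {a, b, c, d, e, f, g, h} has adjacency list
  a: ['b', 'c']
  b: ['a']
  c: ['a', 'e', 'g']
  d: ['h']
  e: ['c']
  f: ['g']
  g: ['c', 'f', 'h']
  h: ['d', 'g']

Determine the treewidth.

A width-1 tree decomposition is:
Bags: B1 = {c, g}  B2 = {a, c}  B3 = {a, b}  B4 = {c, e}  B5 = {g, h}  B6 = {d, h}  B7 = {f, g}
Tree: B1–B2, B2–B3, B1–B4, B1–B5, B5–B6, B5–B7
Every bag has size at most 2, so the width is 2 − 1 = 1 and tw(G) ≤ 1. Any graph with an edge has treewidth ≥ 1, and G has the edge g–c. Combining the bounds, tw(G) = 1.

1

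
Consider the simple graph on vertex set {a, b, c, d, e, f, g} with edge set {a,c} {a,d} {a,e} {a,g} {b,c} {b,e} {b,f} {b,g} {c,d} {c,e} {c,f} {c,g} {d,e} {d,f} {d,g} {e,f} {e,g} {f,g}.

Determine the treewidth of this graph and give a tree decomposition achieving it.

Every bag has size at most 5, so the width is 5 − 1 = 4 and tw(G) ≤ 4. On the other hand G contains the 5-clique {c, d, e, f, g}. A clique must lie in a single bag of any decomposition, so no decomposition can have width below 4. The upper and lower bounds meet at 4, so that is the treewidth.

Treewidth 4.
One such decomposition:
Bags: B1 = {b, c, e, f, g}  B2 = {c, d, e, f, g}  B3 = {a, c, d, e, g}
Tree: B1–B2, B2–B3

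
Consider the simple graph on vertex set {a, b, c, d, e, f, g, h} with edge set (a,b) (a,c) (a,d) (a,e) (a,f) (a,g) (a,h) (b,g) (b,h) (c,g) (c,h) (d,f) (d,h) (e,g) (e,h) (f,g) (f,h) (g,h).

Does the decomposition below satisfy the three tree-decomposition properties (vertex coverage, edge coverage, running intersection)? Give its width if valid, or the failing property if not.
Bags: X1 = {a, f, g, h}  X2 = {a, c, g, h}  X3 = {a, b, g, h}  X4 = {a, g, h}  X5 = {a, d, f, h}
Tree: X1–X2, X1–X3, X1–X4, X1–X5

A tree decomposition must satisfy three properties: every vertex lies in some bag; for every edge, both endpoints lie together in some bag; and for every vertex, the bags containing it form a connected subtree. Here vertex e appears in no bag, so the decomposition is invalid.

No — vertex e appears in no bag.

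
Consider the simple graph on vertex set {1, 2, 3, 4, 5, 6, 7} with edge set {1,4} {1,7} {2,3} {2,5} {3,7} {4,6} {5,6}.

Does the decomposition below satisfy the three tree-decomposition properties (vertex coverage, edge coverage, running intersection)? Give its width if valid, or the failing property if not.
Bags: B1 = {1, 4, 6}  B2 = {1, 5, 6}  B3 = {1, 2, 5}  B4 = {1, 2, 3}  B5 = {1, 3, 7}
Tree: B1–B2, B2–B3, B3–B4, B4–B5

Vertex coverage: the bags together contain {1, 2, 3, 4, 5, 6, 7}, the full vertex set. Edge coverage: each edge of G has both endpoints in at least one bag. Running intersection: for every vertex, the bags containing it form a connected subtree. All three properties hold, so this is a valid tree decomposition of width max|bag| − 1 = 2, and hence tw(G) ≤ 2.

Yes; width 2.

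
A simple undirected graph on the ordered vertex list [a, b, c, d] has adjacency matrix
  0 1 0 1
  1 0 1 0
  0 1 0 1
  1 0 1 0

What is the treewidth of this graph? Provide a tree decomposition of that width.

Treewidth 2.
One such decomposition:
Bags: B1 = {a, c, d}  B2 = {a, b, c}
Tree: B1–B2

The largest bag has 3 vertices, giving width 2; this decomposition certifies tw(G) ≤ 2. Since c–d–a–b–c is a cycle in G, G is not acyclic. Forests are exactly the graphs of treewidth ≤ 1, so tw(G) ≥ 2. Combining the bounds, tw(G) = 2.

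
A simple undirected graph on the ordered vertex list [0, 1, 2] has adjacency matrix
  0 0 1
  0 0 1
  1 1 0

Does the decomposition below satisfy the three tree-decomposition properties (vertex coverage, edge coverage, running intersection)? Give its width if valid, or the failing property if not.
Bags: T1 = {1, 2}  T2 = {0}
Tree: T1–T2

No — edge (2,0) lies in no bag.

A tree decomposition must satisfy three properties: every vertex lies in some bag; for every edge, both endpoints lie together in some bag; and for every vertex, the bags containing it form a connected subtree. Here edge (2,0) lies in no bag, so the decomposition is invalid.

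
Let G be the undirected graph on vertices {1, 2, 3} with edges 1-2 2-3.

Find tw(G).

1

A width-1 tree decomposition is:
Bags: B1 = {1, 2}  B2 = {2, 3}
Tree: B1–B2
The largest bag has 2 vertices, giving width 1; this decomposition certifies tw(G) ≤ 1. Since G has at least one edge (e.g. 2–1), it is not an edgeless graph, so tw(G) ≥ 1. Combining the bounds, tw(G) = 1.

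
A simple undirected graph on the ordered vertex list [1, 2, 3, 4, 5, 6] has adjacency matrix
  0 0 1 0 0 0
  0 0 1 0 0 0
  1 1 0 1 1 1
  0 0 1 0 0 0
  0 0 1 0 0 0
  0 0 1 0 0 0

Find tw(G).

A width-1 tree decomposition is:
Bags: B1 = {3, 6}  B2 = {3, 4}  B3 = {2, 3}  B4 = {1, 3}  B5 = {3, 5}
Tree: B1–B2, B2–B3, B1–B4, B1–B5
Every bag has size at most 2, so the width is 2 − 1 = 1 and tw(G) ≤ 1. Any graph with an edge has treewidth ≥ 1, and G has the edge 3–6. Combining the bounds, tw(G) = 1.

1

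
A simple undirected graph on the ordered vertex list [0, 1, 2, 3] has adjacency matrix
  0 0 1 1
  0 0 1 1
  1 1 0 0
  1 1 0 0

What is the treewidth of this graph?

A width-2 tree decomposition is:
Bags: B1 = {0, 1, 3}  B2 = {0, 1, 2}
Tree: B1–B2
Each bag holds 3 vertices, so the decomposition has width 2, which upper-bounds the treewidth. Since 1–3–0–2–1 is a cycle in G, G is not acyclic. Forests are exactly the graphs of treewidth ≤ 1, so tw(G) ≥ 2. Hence tw(G) = 2 exactly.

2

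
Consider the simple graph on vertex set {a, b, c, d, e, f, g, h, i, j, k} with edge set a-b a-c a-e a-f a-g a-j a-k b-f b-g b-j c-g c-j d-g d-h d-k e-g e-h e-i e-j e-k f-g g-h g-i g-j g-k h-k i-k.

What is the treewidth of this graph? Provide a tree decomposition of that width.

Treewidth 3.
One optimal decomposition is:
Bags: B1 = {a, e, g, k}  B2 = {a, e, g, j}  B3 = {e, g, i, k}  B4 = {e, g, h, k}  B5 = {a, b, g, j}  B6 = {a, b, f, g}  B7 = {a, c, g, j}  B8 = {d, g, h, k}
Tree: B1–B2, B1–B3, B1–B4, B2–B5, B5–B6, B2–B7, B4–B8

The largest bag has 4 vertices, giving width 3; this decomposition certifies tw(G) ≤ 3. Conversely, {d, g, h, k} is a clique of size 4, and the vertices of any clique must share a bag in every tree decomposition; so some bag has ≥ 4 vertices and tw(G) ≥ 3. The upper and lower bounds meet at 3, so that is the treewidth.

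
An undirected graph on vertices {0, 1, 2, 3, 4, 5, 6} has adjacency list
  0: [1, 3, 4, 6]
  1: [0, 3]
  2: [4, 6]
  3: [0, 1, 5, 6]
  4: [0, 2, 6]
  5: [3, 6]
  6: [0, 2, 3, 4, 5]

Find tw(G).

A width-2 tree decomposition is:
Bags: B1 = {3, 5, 6}  B2 = {0, 3, 6}  B3 = {0, 4, 6}  B4 = {2, 4, 6}  B5 = {0, 1, 3}
Tree: B1–B2, B2–B3, B3–B4, B2–B5
Each bag holds 3 vertices, so the decomposition has width 2, which upper-bounds the treewidth. Conversely, {0, 1, 3} is a clique of size 3, and the vertices of any clique must share a bag in every tree decomposition; so some bag has ≥ 3 vertices and tw(G) ≥ 2. Combining the bounds, tw(G) = 2.

2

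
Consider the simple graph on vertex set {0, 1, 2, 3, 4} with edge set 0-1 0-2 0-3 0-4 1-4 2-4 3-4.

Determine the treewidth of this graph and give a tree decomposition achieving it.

Every bag has size at most 3, so the width is 3 − 1 = 2 and tw(G) ≤ 2. On the other hand G contains the 3-clique {0, 1, 4}. A clique must lie in a single bag of any decomposition, so no decomposition can have width below 2. The upper and lower bounds meet at 2, so that is the treewidth.

Treewidth 2.
One such decomposition:
Bags: B1 = {0, 2, 4}  B2 = {0, 1, 4}  B3 = {0, 3, 4}
Tree: B1–B2, B2–B3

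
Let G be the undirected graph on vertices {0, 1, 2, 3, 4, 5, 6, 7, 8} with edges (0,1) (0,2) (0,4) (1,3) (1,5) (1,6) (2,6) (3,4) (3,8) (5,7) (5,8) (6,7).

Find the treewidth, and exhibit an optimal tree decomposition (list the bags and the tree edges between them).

Each bag holds 4 vertices, so the decomposition has width 3, which upper-bounds the treewidth. For the lower bound: the 4 vertex sets {3,4,8}, {5}, {1}, {0,2,6,7} are disjoint, each induces a connected subgraph, and every pair is joined by at least one edge of G. Contracting each set to a single vertex therefore yields K_{4} as a minor, and since treewidth is minor-monotone, tw(G) ≥ tw(K_{4}) = 3. Combining the bounds, tw(G) = 3.

Treewidth 3.
Bags: B1 = {3, 4, 5, 8}  B2 = {1, 3, 4, 5}  B3 = {0, 1, 4, 5}  B4 = {0, 1, 5, 7}  B5 = {0, 1, 6, 7}  B6 = {0, 2, 6, 7}
Tree: B1–B2, B2–B3, B3–B4, B4–B5, B5–B6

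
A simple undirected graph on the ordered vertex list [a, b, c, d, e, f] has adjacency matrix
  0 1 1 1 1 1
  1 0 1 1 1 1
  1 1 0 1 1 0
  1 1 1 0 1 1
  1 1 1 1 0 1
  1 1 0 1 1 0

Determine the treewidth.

4

A width-4 tree decomposition is:
Bags: B1 = {a, b, c, d, e}  B2 = {a, b, d, e, f}
Tree: B1–B2
Each bag holds 5 vertices, so the decomposition has width 4, which upper-bounds the treewidth. Conversely, {a, b, c, d, e} is a clique of size 5, and the vertices of any clique must share a bag in every tree decomposition; so some bag has ≥ 5 vertices and tw(G) ≥ 4. The upper and lower bounds meet at 4, so that is the treewidth.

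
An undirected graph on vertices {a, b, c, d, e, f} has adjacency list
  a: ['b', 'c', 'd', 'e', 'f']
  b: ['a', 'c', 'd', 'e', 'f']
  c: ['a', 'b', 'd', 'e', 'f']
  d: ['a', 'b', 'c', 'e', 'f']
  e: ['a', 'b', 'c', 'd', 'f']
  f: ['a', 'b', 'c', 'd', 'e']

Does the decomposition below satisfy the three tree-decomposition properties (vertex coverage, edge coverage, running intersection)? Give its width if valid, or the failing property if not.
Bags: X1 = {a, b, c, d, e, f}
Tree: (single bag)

Yes; width 5.

Checking the three conditions: (i) the bags cover all of {a, b, c, d, e, f}; (ii) for each edge, some bag contains both endpoints; (iii) the bags containing any fixed vertex form a subtree. All hold, so the decomposition is valid with width 6 − 1 = 5.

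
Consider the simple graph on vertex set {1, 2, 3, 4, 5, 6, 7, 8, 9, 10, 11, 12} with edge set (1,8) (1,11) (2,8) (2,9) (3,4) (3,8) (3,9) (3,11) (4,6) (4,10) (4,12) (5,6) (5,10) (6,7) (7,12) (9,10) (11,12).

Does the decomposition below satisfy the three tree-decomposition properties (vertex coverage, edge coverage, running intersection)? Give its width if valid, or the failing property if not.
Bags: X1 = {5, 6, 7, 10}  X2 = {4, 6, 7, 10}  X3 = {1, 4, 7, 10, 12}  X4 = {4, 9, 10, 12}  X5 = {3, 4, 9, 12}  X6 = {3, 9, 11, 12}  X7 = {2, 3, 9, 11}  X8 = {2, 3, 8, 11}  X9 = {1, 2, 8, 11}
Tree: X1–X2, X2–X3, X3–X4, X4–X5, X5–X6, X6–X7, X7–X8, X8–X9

A tree decomposition must satisfy three properties: every vertex lies in some bag; for every edge, both endpoints lie together in some bag; and for every vertex, the bags containing it form a connected subtree. Here bags containing vertex 1 are not connected in the tree, so the decomposition is invalid.

No — bags containing vertex 1 are not connected in the tree.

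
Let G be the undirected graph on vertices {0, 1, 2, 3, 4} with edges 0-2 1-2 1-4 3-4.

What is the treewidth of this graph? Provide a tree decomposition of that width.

Each bag holds 2 vertices, so the decomposition has width 1, which upper-bounds the treewidth. Since G has at least one edge (e.g. 3–4), it is not an edgeless graph, so tw(G) ≥ 1. The upper and lower bounds meet at 1, so that is the treewidth.

Treewidth 1.
One optimal decomposition is:
Bags: B1 = {3, 4}  B2 = {1, 4}  B3 = {1, 2}  B4 = {0, 2}
Tree: B1–B2, B2–B3, B3–B4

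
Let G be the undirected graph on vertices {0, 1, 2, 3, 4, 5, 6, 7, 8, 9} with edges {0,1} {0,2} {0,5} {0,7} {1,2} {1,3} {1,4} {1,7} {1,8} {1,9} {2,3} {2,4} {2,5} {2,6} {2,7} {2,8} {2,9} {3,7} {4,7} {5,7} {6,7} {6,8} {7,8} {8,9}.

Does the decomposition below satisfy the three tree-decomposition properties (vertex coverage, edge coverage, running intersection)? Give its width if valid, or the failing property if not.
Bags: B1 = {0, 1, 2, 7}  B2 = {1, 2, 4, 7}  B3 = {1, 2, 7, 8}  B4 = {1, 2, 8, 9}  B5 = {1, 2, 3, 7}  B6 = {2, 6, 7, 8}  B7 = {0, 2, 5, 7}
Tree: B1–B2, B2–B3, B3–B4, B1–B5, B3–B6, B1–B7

Yes; width 3.

Vertex coverage: the bags together contain {0, 1, 2, 3, 4, 5, 6, 7, 8, 9}, the full vertex set. Edge coverage: each edge of G has both endpoints in at least one bag. Running intersection: for every vertex, the bags containing it form a connected subtree. All three properties hold, so this is a valid tree decomposition of width max|bag| − 1 = 3, and hence tw(G) ≤ 3.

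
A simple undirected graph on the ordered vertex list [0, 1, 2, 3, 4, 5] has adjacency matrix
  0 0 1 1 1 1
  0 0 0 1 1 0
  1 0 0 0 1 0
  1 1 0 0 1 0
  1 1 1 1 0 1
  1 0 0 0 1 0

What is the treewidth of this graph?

2

A width-2 tree decomposition is:
Bags: B1 = {1, 3, 4}  B2 = {0, 3, 4}  B3 = {0, 4, 5}  B4 = {0, 2, 4}
Tree: B1–B2, B2–B3, B3–B4
Every bag has size at most 3, so the width is 3 − 1 = 2 and tw(G) ≤ 2. For the lower bound, the 3 vertices {0, 2, 4} are pairwise adjacent, and any tree decomposition puts a clique entirely inside one bag — forcing width ≥ 2. Hence tw(G) = 2 exactly.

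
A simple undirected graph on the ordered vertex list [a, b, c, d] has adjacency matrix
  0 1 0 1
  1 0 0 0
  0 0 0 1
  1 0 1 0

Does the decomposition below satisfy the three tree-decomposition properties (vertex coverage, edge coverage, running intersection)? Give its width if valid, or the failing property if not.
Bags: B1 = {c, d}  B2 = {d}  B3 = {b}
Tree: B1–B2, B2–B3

No — vertex a appears in no bag.

A tree decomposition must satisfy three properties: every vertex lies in some bag; for every edge, both endpoints lie together in some bag; and for every vertex, the bags containing it form a connected subtree. Here vertex a appears in no bag, so the decomposition is invalid.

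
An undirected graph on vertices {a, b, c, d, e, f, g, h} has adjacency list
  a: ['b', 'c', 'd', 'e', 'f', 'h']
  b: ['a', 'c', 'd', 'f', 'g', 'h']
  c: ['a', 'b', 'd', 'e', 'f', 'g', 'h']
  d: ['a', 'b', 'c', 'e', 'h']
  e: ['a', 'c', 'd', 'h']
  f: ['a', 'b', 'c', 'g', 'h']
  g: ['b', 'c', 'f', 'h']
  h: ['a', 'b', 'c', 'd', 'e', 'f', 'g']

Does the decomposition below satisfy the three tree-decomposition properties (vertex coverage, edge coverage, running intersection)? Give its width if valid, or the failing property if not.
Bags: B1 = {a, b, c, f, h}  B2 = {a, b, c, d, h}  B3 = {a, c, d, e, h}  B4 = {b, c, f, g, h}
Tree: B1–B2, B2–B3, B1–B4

Every vertex of G appears in some bag (union = {a, b, c, d, e, f, g, h}); every edge is covered by a bag; and for each vertex v the set of bags containing v is connected in the bag tree. The decomposition is therefore valid. The largest bag has 5 vertices, so the width is 4.

Yes; width 4.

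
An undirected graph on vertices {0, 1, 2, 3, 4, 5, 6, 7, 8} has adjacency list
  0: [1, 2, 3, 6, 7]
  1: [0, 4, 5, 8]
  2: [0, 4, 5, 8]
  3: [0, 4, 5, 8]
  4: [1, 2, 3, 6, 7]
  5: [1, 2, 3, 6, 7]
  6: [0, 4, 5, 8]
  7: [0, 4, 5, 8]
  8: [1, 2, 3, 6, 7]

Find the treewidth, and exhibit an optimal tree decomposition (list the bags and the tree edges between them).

Every bag has size at most 5, so the width is 5 − 1 = 4 and tw(G) ≤ 4. For the lower bound: the 5 vertex sets {4,6}, {0,3}, {2,8}, {5}, {1} are disjoint, each induces a connected subgraph, and every pair is joined by at least one edge of G. Contracting each set to a single vertex therefore yields K_{5} as a minor, and since treewidth is minor-monotone, tw(G) ≥ tw(K_{5}) = 4. Therefore the treewidth is 4.

Treewidth 4.
Bags: B1 = {0, 4, 5, 6, 8}  B2 = {0, 3, 4, 5, 8}  B3 = {0, 2, 4, 5, 8}  B4 = {0, 1, 4, 5, 8}  B5 = {0, 4, 5, 7, 8}
Tree: B1–B2, B2–B3, B3–B4, B4–B5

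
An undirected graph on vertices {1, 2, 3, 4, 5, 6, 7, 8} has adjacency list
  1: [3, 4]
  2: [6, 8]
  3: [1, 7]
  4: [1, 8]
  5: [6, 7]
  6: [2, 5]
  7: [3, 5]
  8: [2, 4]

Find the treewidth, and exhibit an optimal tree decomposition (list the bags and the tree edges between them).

Treewidth 2.
One optimal decomposition is:
Bags: B1 = {1, 4, 8}  B2 = {1, 3, 8}  B3 = {3, 7, 8}  B4 = {5, 7, 8}  B5 = {5, 6, 8}  B6 = {2, 6, 8}
Tree: B1–B2, B2–B3, B3–B4, B4–B5, B5–B6

The largest bag has 3 vertices, giving width 2; this decomposition certifies tw(G) ≤ 2. Since 8–4–1–3–7–5–6–2–8 is a cycle in G, G is not acyclic. Forests are exactly the graphs of treewidth ≤ 1, so tw(G) ≥ 2. Hence tw(G) = 2 exactly.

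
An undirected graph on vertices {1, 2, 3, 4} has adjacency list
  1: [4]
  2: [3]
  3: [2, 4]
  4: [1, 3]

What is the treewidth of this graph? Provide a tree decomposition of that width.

The largest bag has 2 vertices, giving width 1; this decomposition certifies tw(G) ≤ 1. G has an edge, so its treewidth is at least 1. Hence tw(G) = 1 exactly.

Treewidth 1.
One such decomposition:
Bags: B1 = {1, 4}  B2 = {3, 4}  B3 = {2, 3}
Tree: B1–B2, B2–B3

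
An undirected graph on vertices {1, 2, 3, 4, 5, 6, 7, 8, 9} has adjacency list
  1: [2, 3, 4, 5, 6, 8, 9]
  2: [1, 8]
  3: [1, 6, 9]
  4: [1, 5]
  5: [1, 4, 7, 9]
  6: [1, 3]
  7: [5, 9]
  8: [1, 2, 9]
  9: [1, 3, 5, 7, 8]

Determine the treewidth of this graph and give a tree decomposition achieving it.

Every bag has size at most 3, so the width is 3 − 1 = 2 and tw(G) ≤ 2. Conversely, {1, 8, 9} is a clique of size 3, and the vertices of any clique must share a bag in every tree decomposition; so some bag has ≥ 3 vertices and tw(G) ≥ 2. The upper and lower bounds meet at 2, so that is the treewidth.

Treewidth 2.
One optimal decomposition is:
Bags: B1 = {1, 5, 9}  B2 = {1, 8, 9}  B3 = {1, 3, 9}  B4 = {1, 4, 5}  B5 = {1, 3, 6}  B6 = {5, 7, 9}  B7 = {1, 2, 8}
Tree: B1–B2, B2–B3, B1–B4, B3–B5, B1–B6, B2–B7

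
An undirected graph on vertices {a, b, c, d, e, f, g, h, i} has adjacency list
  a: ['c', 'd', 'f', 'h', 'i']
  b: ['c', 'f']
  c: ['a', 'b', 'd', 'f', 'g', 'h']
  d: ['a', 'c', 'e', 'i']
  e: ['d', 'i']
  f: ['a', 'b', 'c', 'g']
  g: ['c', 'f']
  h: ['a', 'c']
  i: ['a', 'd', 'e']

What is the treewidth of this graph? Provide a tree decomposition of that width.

The largest bag has 3 vertices, giving width 2; this decomposition certifies tw(G) ≤ 2. For the lower bound, the 3 vertices {d, e, i} are pairwise adjacent, and any tree decomposition puts a clique entirely inside one bag — forcing width ≥ 2. Therefore the treewidth is 2.

Treewidth 2.
One optimal decomposition is:
Bags: B1 = {a, c, d}  B2 = {a, c, h}  B3 = {a, c, f}  B4 = {c, f, g}  B5 = {a, d, i}  B6 = {b, c, f}  B7 = {d, e, i}
Tree: B1–B2, B1–B3, B3–B4, B1–B5, B4–B6, B5–B7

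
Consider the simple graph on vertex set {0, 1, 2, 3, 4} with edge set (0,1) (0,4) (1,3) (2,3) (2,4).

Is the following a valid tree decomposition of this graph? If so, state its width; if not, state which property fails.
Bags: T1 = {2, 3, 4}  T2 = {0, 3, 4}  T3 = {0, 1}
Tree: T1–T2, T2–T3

No — edge (3,1) lies in no bag.

A tree decomposition must satisfy three properties: every vertex lies in some bag; for every edge, both endpoints lie together in some bag; and for every vertex, the bags containing it form a connected subtree. Here edge (3,1) lies in no bag, so the decomposition is invalid.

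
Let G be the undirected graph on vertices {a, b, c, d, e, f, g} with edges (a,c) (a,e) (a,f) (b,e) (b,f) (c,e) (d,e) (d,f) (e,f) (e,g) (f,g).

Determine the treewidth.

2

A width-2 tree decomposition is:
Bags: B1 = {b, e, f}  B2 = {d, e, f}  B3 = {a, e, f}  B4 = {e, f, g}  B5 = {a, c, e}
Tree: B1–B2, B1–B3, B3–B4, B3–B5
Every bag has size at most 3, so the width is 3 − 1 = 2 and tw(G) ≤ 2. For the lower bound, the 3 vertices {a, c, e} are pairwise adjacent, and any tree decomposition puts a clique entirely inside one bag — forcing width ≥ 2. The upper and lower bounds meet at 2, so that is the treewidth.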